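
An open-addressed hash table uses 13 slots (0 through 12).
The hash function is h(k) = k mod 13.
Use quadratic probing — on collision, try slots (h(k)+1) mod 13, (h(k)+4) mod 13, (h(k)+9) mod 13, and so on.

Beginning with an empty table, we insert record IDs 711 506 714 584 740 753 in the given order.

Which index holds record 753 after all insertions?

2

711 hashes to 9; slot 9 is free -> place at 9.
506 hashes to 12; slot 12 is free -> place at 12.
714 hashes to 12; 12 taken -> place at 0.
584 hashes to 12; 12,0 taken -> place at 3.
740 hashes to 12; 12,0,3 taken -> place at 8.
753 hashes to 12; 12,0,3,8 taken -> place at 2.
Table: [714, ∅, 753, 584, ∅, ∅, ∅, ∅, 740, 711, ∅, ∅, 506]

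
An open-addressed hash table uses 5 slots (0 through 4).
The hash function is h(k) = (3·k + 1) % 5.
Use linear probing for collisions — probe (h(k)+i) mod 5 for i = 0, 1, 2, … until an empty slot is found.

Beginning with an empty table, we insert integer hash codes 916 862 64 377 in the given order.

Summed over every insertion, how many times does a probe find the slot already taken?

916: h=4 => slot 4
862: h=2 => slot 2
64: h=3 => slot 3
377: h=2, probe 2,3,4,0 => slot 0
Table: [377, -, 862, 64, 916]

3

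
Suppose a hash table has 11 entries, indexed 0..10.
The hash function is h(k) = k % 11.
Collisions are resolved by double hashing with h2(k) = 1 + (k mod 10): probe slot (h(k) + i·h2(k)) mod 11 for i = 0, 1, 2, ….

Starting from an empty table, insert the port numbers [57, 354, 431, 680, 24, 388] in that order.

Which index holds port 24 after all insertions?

1

57 hashes to 2; slot 2 is free → place at 2.
354 hashes to 2, h2=5; 2 taken → place at 7.
431 hashes to 2, h2=2; 2 taken → place at 4.
680 hashes to 9; slot 9 is free → place at 9.
24 hashes to 2, h2=5; 2,7 taken → place at 1.
388 hashes to 3; slot 3 is free → place at 3.
Table: [-, 24, 57, 388, 431, -, -, 354, -, 680, -]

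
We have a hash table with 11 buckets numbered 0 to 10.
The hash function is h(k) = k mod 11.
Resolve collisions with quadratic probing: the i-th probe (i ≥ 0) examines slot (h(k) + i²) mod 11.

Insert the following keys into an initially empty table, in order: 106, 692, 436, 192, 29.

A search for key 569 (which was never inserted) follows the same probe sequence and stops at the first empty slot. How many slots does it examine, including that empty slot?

106 hashes to 7; slot 7 is free => place at 7.
692 hashes to 10; slot 10 is free => place at 10.
436 hashes to 7; 7 taken => place at 8.
192 hashes to 5; slot 5 is free => place at 5.
29 hashes to 7; 7,8 taken => place at 0.
Table: [29, —, —, —, —, 192, —, 106, 436, —, 692]
Lookup 569: h=8, probe 8,9 → slot 9 empty, not found.

2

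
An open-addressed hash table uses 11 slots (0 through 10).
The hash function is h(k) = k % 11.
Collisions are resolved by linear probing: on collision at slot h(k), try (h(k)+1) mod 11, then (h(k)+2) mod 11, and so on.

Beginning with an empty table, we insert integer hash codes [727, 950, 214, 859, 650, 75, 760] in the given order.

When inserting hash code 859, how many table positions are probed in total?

727 hashes to 1; slot 1 is free => place at 1.
950 hashes to 4; slot 4 is free => place at 4.
214 hashes to 5; slot 5 is free => place at 5.
859 hashes to 1; 1 taken => place at 2.
650 hashes to 1; 1,2 taken => place at 3.
75 hashes to 9; slot 9 is free => place at 9.
760 hashes to 1; 1,2,3,4,5 taken => place at 6.
Table: [—, 727, 859, 650, 950, 214, 760, —, —, 75, —]

2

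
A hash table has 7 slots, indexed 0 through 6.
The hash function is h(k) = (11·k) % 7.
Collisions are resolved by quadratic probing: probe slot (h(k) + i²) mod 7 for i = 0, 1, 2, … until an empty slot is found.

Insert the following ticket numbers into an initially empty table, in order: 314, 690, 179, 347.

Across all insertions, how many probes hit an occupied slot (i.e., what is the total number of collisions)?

Insert 314: h=3, slot 3 empty → index 3.
Insert 690: h=2, slot 2 empty → index 2.
Insert 179: h=2, slots 2,3 occupied → index 6.
Insert 347: h=2, slots 2,3,6 occupied → index 4.
Table: [., ., 690, 314, 347, ., 179]

5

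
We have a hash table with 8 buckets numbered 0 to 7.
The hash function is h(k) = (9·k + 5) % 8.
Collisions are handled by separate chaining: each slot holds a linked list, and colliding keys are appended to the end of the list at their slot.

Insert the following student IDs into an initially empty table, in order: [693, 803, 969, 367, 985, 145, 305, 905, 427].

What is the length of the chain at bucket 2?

1

693 → bucket 2
803 → bucket 0
969 → bucket 6
367 → bucket 4
985 → bucket 6 (collision)
145 → bucket 6 (collision)
305 → bucket 6 (collision)
905 → bucket 6 (collision)
427 → bucket 0 (collision)
Final buckets:
0: 803 -> 427
1: .
2: 693
3: .
4: 367
5: .
6: 969 -> 985 -> 145 -> 305 -> 905
7: .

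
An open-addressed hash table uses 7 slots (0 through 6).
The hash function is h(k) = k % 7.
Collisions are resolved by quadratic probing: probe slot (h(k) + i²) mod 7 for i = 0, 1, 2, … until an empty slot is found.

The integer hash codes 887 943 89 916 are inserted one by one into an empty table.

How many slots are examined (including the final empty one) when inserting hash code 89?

3

887 hashes to 5; slot 5 is free → place at 5.
943 hashes to 5; 5 taken → place at 6.
89 hashes to 5; 5,6 taken → place at 2.
916 hashes to 6; 6 taken → place at 0.
Table: [916, _, 89, _, _, 887, 943]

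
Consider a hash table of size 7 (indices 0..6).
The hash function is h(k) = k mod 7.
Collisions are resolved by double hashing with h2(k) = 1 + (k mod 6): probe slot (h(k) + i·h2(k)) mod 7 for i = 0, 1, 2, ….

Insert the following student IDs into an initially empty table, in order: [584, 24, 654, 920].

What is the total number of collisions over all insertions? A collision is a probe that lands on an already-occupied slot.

4

584 hashes to 3; slot 3 is free → place at 3.
24 hashes to 3, h2=1; 3 taken → place at 4.
654 hashes to 3, h2=1; 3,4 taken → place at 5.
920 hashes to 3, h2=3; 3 taken → place at 6.
Table: [-, -, -, 584, 24, 654, 920]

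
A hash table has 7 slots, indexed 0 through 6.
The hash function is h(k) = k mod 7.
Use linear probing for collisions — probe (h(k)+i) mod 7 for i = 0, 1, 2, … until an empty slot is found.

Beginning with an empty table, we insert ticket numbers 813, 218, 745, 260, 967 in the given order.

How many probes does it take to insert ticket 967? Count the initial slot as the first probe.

5

Insert 813: h=1, slot 1 empty => index 1.
Insert 218: h=1, slot 1 occupied => index 2.
Insert 745: h=3, slot 3 empty => index 3.
Insert 260: h=1, slots 1,2,3 occupied => index 4.
Insert 967: h=1, slots 1,2,3,4 occupied => index 5.
Table: [∅, 813, 218, 745, 260, 967, ∅]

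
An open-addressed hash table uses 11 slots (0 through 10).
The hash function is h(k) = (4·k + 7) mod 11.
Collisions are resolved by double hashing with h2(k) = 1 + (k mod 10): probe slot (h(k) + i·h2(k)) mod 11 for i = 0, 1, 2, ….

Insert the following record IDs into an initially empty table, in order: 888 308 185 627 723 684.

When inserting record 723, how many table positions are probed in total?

888: h=6 → slot 6
308: h=7 → slot 7
185: h=10 → slot 10
627: h=7, h2=8, probe 7,4 → slot 4
723: h=6, h2=4, probe 6,10,3 → slot 3
684: h=4, h2=5, probe 4,9 → slot 9
Table: [., ., ., 723, 627, ., 888, 308, ., 684, 185]

3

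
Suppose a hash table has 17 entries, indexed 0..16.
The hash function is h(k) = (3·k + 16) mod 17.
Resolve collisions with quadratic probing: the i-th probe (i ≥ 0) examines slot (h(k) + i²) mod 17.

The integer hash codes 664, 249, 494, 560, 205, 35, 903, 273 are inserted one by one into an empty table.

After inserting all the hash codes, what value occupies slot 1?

273

664: h=2 => slot 2
249: h=15 => slot 15
494: h=2, probe 2,3 => slot 3
560: h=13 => slot 13
205: h=2, probe 2,3,6 => slot 6
35: h=2, probe 2,3,6,11 => slot 11
903: h=5 => slot 5
273: h=2, probe 2,3,6,11,1 => slot 1
Table: [., 273, 664, 494, ., 903, 205, ., ., ., ., 35, ., 560, ., 249, .]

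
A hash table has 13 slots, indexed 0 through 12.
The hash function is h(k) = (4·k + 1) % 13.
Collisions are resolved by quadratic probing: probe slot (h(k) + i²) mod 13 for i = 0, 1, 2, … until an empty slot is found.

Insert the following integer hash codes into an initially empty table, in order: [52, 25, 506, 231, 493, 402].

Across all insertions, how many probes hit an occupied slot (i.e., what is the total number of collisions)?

52 hashes to 1; slot 1 is free => place at 1.
25 hashes to 10; slot 10 is free => place at 10.
506 hashes to 10; 10 taken => place at 11.
231 hashes to 2; slot 2 is free => place at 2.
493 hashes to 10; 10,11,1 taken => place at 6.
402 hashes to 10; 10,11,1,6 taken => place at 0.
Table: [402, 52, 231, —, —, —, 493, —, —, —, 25, 506, —]

8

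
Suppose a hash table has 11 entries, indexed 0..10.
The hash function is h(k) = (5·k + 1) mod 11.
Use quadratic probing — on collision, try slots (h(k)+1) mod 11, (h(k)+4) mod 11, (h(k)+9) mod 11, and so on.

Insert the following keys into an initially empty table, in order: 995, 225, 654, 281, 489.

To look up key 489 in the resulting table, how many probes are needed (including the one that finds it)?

995: h=4 => slot 4
225: h=4, probe 4,5 => slot 5
654: h=4, probe 4,5,8 => slot 8
281: h=9 => slot 9
489: h=4, probe 4,5,8,2 => slot 2
Table: [_, _, 489, _, 995, 225, _, _, 654, 281, _]
Lookup 489: h=4, probe 4,5,8,2 → found at 2.

4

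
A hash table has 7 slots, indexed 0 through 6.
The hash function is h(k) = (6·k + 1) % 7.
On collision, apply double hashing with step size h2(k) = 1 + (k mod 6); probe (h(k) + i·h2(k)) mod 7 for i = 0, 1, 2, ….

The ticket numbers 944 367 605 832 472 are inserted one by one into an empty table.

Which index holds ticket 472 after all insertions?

944 hashes to 2; slot 2 is free => place at 2.
367 hashes to 5; slot 5 is free => place at 5.
605 hashes to 5, h2=6; 5 taken => place at 4.
832 hashes to 2, h2=5; 2 taken => place at 0.
472 hashes to 5, h2=5; 5 taken => place at 3.
Table: [832, -, 944, 472, 605, 367, -]

3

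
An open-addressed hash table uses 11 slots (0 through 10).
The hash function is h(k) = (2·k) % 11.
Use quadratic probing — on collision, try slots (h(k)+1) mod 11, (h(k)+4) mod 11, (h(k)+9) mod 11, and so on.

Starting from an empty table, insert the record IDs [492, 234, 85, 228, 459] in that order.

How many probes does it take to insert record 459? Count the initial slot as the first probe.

Insert 492: h=5, slot 5 empty => index 5.
Insert 234: h=6, slot 6 empty => index 6.
Insert 85: h=5, slots 5,6 occupied => index 9.
Insert 228: h=5, slots 5,6,9 occupied => index 3.
Insert 459: h=5, slots 5,6,9,3 occupied => index 10.
Table: [_, _, _, 228, _, 492, 234, _, _, 85, 459]

5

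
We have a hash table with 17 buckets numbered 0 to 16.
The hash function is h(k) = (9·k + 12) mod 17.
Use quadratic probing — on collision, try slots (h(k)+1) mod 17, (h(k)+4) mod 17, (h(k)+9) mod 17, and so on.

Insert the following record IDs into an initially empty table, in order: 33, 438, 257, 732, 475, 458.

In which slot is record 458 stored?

12

Insert 33: h=3, slot 3 empty → index 3.
Insert 438: h=10, slot 10 empty → index 10.
Insert 257: h=13, slot 13 empty → index 13.
Insert 732: h=4, slot 4 empty → index 4.
Insert 475: h=3, slots 3,4 occupied → index 7.
Insert 458: h=3, slots 3,4,7 occupied → index 12.
Table: [-, -, -, 33, 732, -, -, 475, -, -, 438, -, 458, 257, -, -, -]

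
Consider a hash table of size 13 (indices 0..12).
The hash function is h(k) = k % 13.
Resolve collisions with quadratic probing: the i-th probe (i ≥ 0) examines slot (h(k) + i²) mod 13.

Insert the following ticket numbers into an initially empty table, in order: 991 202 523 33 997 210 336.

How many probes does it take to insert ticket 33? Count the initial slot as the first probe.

Insert 991: h=3, slot 3 empty => index 3.
Insert 202: h=7, slot 7 empty => index 7.
Insert 523: h=3, slot 3 occupied => index 4.
Insert 33: h=7, slot 7 occupied => index 8.
Insert 997: h=9, slot 9 empty => index 9.
Insert 210: h=2, slot 2 empty => index 2.
Insert 336: h=11, slot 11 empty => index 11.
Table: [_, _, 210, 991, 523, _, _, 202, 33, 997, _, 336, _]

2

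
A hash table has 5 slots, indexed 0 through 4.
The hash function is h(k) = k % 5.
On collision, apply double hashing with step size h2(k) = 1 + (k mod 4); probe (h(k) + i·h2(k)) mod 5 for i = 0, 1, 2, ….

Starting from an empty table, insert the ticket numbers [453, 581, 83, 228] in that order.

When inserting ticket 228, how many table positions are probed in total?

Insert 453: h=3, slot 3 empty → index 3.
Insert 581: h=1, slot 1 empty → index 1.
Insert 83: h=3, h2=4, slot 3 occupied → index 2.
Insert 228: h=3, h2=1, slot 3 occupied → index 4.
Table: [_, 581, 83, 453, 228]

2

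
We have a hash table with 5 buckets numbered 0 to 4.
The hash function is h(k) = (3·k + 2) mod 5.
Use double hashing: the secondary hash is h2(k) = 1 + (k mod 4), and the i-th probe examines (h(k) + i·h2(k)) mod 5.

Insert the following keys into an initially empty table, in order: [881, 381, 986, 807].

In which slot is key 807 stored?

1

881: h=0 → slot 0
381: h=0, h2=2, probe 0,2 → slot 2
986: h=0, h2=3, probe 0,3 → slot 3
807: h=3, h2=4, probe 3,2,1 → slot 1
Table: [881, 807, 381, 986, _]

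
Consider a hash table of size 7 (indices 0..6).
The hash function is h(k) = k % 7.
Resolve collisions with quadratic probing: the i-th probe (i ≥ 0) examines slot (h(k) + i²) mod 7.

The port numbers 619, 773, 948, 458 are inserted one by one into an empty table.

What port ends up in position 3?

619

Insert 619: h=3, slot 3 empty -> index 3.
Insert 773: h=3, slot 3 occupied -> index 4.
Insert 948: h=3, slots 3,4 occupied -> index 0.
Insert 458: h=3, slots 3,4,0 occupied -> index 5.
Table: [948, —, —, 619, 773, 458, —]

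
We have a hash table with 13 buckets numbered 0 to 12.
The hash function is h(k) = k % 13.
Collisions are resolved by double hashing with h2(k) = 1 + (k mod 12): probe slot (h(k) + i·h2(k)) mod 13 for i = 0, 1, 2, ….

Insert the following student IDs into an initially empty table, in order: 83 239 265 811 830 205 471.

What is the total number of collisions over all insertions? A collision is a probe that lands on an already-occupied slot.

Insert 83: h=5, slot 5 empty => index 5.
Insert 239: h=5, h2=12, slot 5 occupied => index 4.
Insert 265: h=5, h2=2, slot 5 occupied => index 7.
Insert 811: h=5, h2=8, slot 5 occupied => index 0.
Insert 830: h=11, slot 11 empty => index 11.
Insert 205: h=10, slot 10 empty => index 10.
Insert 471: h=3, slot 3 empty => index 3.
Table: [811, —, —, 471, 239, 83, —, 265, —, —, 205, 830, —]

3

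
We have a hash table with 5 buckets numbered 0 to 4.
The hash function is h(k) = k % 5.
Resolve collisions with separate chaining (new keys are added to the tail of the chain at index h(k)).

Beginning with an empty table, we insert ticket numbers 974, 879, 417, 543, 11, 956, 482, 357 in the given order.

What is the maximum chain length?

Insert 974: h=4, bucket 4 empty → new chain.
Insert 879: h=4, bucket 4 nonempty → append to chain.
Insert 417: h=2, bucket 2 empty → new chain.
Insert 543: h=3, bucket 3 empty → new chain.
Insert 11: h=1, bucket 1 empty → new chain.
Insert 956: h=1, bucket 1 nonempty → append to chain.
Insert 482: h=2, bucket 2 nonempty → append to chain.
Insert 357: h=2, bucket 2 nonempty → append to chain.
Final buckets:
0: ∅
1: 11 -> 956
2: 417 -> 482 -> 357
3: 543
4: 974 -> 879

3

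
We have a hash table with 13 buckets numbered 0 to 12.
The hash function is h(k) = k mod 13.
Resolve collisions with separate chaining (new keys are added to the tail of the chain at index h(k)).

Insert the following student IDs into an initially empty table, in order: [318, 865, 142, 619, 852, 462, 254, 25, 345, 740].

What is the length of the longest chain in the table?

5

318 → bucket 6
865 → bucket 7
142 → bucket 12
619 → bucket 8
852 → bucket 7 (collision)
462 → bucket 7 (collision)
254 → bucket 7 (collision)
25 → bucket 12 (collision)
345 → bucket 7 (collision)
740 → bucket 12 (collision)
Final buckets:
0: —
1: —
2: —
3: —
4: —
5: —
6: 318
7: 865 -> 852 -> 462 -> 254 -> 345
8: 619
9: —
10: —
11: —
12: 142 -> 25 -> 740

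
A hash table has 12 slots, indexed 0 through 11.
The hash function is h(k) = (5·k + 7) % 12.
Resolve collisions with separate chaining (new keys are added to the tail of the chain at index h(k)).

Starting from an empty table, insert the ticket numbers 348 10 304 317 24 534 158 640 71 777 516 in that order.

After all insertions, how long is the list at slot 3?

2

348 → bucket 7
10 → bucket 9
304 → bucket 3
317 → bucket 8
24 → bucket 7 (collision)
534 → bucket 1
158 → bucket 5
640 → bucket 3 (collision)
71 → bucket 2
777 → bucket 4
516 → bucket 7 (collision)
Final buckets:
0: —
1: 534
2: 71
3: 304 -> 640
4: 777
5: 158
6: —
7: 348 -> 24 -> 516
8: 317
9: 10
10: —
11: —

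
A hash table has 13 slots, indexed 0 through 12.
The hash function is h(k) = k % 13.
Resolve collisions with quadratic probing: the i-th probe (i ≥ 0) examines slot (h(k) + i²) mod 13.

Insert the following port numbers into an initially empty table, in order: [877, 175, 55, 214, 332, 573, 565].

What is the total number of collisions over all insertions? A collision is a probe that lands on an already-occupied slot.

877: h=6 -> slot 6
175: h=6, probe 6,7 -> slot 7
55: h=3 -> slot 3
214: h=6, probe 6,7,10 -> slot 10
332: h=7, probe 7,8 -> slot 8
573: h=1 -> slot 1
565: h=6, probe 6,7,10,2 -> slot 2
Table: [_, 573, 565, 55, _, _, 877, 175, 332, _, 214, _, _]

7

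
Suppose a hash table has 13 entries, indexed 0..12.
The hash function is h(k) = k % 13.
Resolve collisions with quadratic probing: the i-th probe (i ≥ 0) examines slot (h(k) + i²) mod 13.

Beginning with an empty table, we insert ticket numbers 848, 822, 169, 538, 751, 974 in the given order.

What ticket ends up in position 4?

848 hashes to 3; slot 3 is free → place at 3.
822 hashes to 3; 3 taken → place at 4.
169 hashes to 0; slot 0 is free → place at 0.
538 hashes to 5; slot 5 is free → place at 5.
751 hashes to 10; slot 10 is free → place at 10.
974 hashes to 12; slot 12 is free → place at 12.
Table: [169, _, _, 848, 822, 538, _, _, _, _, 751, _, 974]

822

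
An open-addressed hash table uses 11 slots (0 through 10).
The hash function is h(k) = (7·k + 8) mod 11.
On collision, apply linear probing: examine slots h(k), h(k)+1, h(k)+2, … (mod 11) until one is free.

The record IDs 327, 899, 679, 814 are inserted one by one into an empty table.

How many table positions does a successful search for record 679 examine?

3

327: h=9 => slot 9
899: h=9, probe 9,10 => slot 10
679: h=9, probe 9,10,0 => slot 0
814: h=8 => slot 8
Table: [679, ., ., ., ., ., ., ., 814, 327, 899]
Lookup 679: h=9, probe 9,10,0 → found at 0.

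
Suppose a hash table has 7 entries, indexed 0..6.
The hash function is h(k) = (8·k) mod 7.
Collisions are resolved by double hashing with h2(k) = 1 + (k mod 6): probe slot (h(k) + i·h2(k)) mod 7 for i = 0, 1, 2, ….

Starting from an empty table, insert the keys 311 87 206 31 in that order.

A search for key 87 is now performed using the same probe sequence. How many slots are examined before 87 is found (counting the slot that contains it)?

Insert 311: h=3, slot 3 empty => index 3.
Insert 87: h=3, h2=4, slot 3 occupied => index 0.
Insert 206: h=3, h2=3, slot 3 occupied => index 6.
Insert 31: h=3, h2=2, slot 3 occupied => index 5.
Table: [87, -, -, 311, -, 31, 206]
Lookup 87: h=3, h2=4, probe 3,0 → found at 0.

2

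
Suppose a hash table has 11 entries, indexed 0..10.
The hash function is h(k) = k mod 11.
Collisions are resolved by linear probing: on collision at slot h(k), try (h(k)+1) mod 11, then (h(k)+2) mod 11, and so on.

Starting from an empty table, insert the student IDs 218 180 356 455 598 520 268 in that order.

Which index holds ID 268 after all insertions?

8

Insert 218: h=9, slot 9 empty => index 9.
Insert 180: h=4, slot 4 empty => index 4.
Insert 356: h=4, slot 4 occupied => index 5.
Insert 455: h=4, slots 4,5 occupied => index 6.
Insert 598: h=4, slots 4,5,6 occupied => index 7.
Insert 520: h=3, slot 3 empty => index 3.
Insert 268: h=4, slots 4,5,6,7 occupied => index 8.
Table: [—, —, —, 520, 180, 356, 455, 598, 268, 218, —]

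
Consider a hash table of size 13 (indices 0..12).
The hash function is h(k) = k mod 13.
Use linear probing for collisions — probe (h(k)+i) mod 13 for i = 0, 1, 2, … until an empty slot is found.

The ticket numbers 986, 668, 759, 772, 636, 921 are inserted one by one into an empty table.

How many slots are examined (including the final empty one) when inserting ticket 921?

3

986 hashes to 11; slot 11 is free => place at 11.
668 hashes to 5; slot 5 is free => place at 5.
759 hashes to 5; 5 taken => place at 6.
772 hashes to 5; 5,6 taken => place at 7.
636 hashes to 12; slot 12 is free => place at 12.
921 hashes to 11; 11,12 taken => place at 0.
Table: [921, ∅, ∅, ∅, ∅, 668, 759, 772, ∅, ∅, ∅, 986, 636]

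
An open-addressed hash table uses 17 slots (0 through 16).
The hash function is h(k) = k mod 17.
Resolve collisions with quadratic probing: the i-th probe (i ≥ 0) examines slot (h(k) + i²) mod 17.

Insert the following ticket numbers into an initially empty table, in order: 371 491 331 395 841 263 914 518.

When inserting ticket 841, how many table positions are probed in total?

2

371: h=14 → slot 14
491: h=15 → slot 15
331: h=8 → slot 8
395: h=4 → slot 4
841: h=8, probe 8,9 → slot 9
263: h=8, probe 8,9,12 → slot 12
914: h=13 → slot 13
518: h=8, probe 8,9,12,0 → slot 0
Table: [518, -, -, -, 395, -, -, -, 331, 841, -, -, 263, 914, 371, 491, -]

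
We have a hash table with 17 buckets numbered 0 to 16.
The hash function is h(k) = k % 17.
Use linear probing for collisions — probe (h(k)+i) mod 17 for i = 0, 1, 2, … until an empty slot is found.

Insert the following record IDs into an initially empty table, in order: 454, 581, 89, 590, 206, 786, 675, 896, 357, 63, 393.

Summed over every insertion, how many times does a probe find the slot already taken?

Insert 454: h=12, slot 12 empty → index 12.
Insert 581: h=3, slot 3 empty → index 3.
Insert 89: h=4, slot 4 empty → index 4.
Insert 590: h=12, slot 12 occupied → index 13.
Insert 206: h=2, slot 2 empty → index 2.
Insert 786: h=4, slot 4 occupied → index 5.
Insert 675: h=12, slots 12,13 occupied → index 14.
Insert 896: h=12, slots 12,13,14 occupied → index 15.
Insert 357: h=0, slot 0 empty → index 0.
Insert 63: h=12, slots 12,13,14,15 occupied → index 16.
Insert 393: h=2, slots 2,3,4,5 occupied → index 6.
Table: [357, _, 206, 581, 89, 786, 393, _, _, _, _, _, 454, 590, 675, 896, 63]

15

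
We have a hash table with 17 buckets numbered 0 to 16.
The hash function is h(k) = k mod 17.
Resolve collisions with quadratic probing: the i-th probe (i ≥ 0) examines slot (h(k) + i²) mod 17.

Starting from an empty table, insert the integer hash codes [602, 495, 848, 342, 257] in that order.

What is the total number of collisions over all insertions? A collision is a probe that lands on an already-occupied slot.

3

602 hashes to 7; slot 7 is free => place at 7.
495 hashes to 2; slot 2 is free => place at 2.
848 hashes to 15; slot 15 is free => place at 15.
342 hashes to 2; 2 taken => place at 3.
257 hashes to 2; 2,3 taken => place at 6.
Table: [-, -, 495, 342, -, -, 257, 602, -, -, -, -, -, -, -, 848, -]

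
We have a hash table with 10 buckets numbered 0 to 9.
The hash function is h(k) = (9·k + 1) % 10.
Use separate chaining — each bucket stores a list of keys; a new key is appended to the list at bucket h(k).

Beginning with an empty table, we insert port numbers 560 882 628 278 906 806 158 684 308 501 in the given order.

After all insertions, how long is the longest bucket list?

Insert 560: h=1, bucket 1 empty → new chain.
Insert 882: h=9, bucket 9 empty → new chain.
Insert 628: h=3, bucket 3 empty → new chain.
Insert 278: h=3, bucket 3 nonempty → append to chain.
Insert 906: h=5, bucket 5 empty → new chain.
Insert 806: h=5, bucket 5 nonempty → append to chain.
Insert 158: h=3, bucket 3 nonempty → append to chain.
Insert 684: h=7, bucket 7 empty → new chain.
Insert 308: h=3, bucket 3 nonempty → append to chain.
Insert 501: h=0, bucket 0 empty → new chain.
Final buckets:
0: 501
1: 560
2: ∅
3: 628 -> 278 -> 158 -> 308
4: ∅
5: 906 -> 806
6: ∅
7: 684
8: ∅
9: 882

4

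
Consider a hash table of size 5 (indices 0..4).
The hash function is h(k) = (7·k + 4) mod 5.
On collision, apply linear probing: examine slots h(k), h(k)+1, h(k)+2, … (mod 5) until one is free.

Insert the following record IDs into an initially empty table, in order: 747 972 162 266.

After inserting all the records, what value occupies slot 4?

747: h=3 => slot 3
972: h=3, probe 3,4 => slot 4
162: h=3, probe 3,4,0 => slot 0
266: h=1 => slot 1
Table: [162, 266, -, 747, 972]

972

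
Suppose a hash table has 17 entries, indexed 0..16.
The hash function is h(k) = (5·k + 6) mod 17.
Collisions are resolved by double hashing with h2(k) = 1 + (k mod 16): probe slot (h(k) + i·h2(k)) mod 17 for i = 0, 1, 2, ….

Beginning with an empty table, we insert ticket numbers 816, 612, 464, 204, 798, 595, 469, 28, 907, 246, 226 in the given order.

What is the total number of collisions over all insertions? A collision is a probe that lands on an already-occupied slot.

9

816 hashes to 6; slot 6 is free => place at 6.
612 hashes to 6, h2=5; 6 taken => place at 11.
464 hashes to 14; slot 14 is free => place at 14.
204 hashes to 6, h2=13; 6 taken => place at 2.
798 hashes to 1; slot 1 is free => place at 1.
595 hashes to 6, h2=4; 6 taken => place at 10.
469 hashes to 5; slot 5 is free => place at 5.
28 hashes to 10, h2=13; 10,6,2 taken => place at 15.
907 hashes to 2, h2=12; 2,14 taken => place at 9.
246 hashes to 12; slot 12 is free => place at 12.
226 hashes to 14, h2=3; 14 taken => place at 0.
Table: [226, 798, 204, -, -, 469, 816, -, -, 907, 595, 612, 246, -, 464, 28, -]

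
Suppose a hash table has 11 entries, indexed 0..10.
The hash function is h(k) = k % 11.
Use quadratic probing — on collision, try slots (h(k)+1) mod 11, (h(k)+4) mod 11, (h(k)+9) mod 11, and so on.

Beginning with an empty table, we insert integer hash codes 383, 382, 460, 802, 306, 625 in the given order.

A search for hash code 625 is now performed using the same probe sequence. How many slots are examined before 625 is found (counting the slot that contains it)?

383 hashes to 9; slot 9 is free => place at 9.
382 hashes to 8; slot 8 is free => place at 8.
460 hashes to 9; 9 taken => place at 10.
802 hashes to 10; 10 taken => place at 0.
306 hashes to 9; 9,10 taken => place at 2.
625 hashes to 9; 9,10,2 taken => place at 7.
Table: [802, ∅, 306, ∅, ∅, ∅, ∅, 625, 382, 383, 460]
Lookup 625: h=9, probe 9,10,2,7 → found at 7.

4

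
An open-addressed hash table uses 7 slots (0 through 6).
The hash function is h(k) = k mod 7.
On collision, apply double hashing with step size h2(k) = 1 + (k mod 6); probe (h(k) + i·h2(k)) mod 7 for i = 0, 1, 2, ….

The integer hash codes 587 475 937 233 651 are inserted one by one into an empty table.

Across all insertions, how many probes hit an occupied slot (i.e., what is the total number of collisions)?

3

Insert 587: h=6, slot 6 empty -> index 6.
Insert 475: h=6, h2=2, slot 6 occupied -> index 1.
Insert 937: h=6, h2=2, slots 6,1 occupied -> index 3.
Insert 233: h=2, slot 2 empty -> index 2.
Insert 651: h=0, slot 0 empty -> index 0.
Table: [651, 475, 233, 937, _, _, 587]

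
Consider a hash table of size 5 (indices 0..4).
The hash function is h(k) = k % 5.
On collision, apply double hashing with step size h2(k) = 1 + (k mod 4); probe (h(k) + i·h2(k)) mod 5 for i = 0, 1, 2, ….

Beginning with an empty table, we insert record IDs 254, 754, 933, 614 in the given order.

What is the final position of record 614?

254 hashes to 4; slot 4 is free -> place at 4.
754 hashes to 4, h2=3; 4 taken -> place at 2.
933 hashes to 3; slot 3 is free -> place at 3.
614 hashes to 4, h2=3; 4,2 taken -> place at 0.
Table: [614, -, 754, 933, 254]

0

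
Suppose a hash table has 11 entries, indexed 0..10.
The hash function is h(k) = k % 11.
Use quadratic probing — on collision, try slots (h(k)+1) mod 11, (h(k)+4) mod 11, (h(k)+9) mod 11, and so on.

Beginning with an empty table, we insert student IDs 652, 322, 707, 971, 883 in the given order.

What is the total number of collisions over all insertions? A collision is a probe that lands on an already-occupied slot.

10

Insert 652: h=3, slot 3 empty -> index 3.
Insert 322: h=3, slot 3 occupied -> index 4.
Insert 707: h=3, slots 3,4 occupied -> index 7.
Insert 971: h=3, slots 3,4,7 occupied -> index 1.
Insert 883: h=3, slots 3,4,7,1 occupied -> index 8.
Table: [-, 971, -, 652, 322, -, -, 707, 883, -, -]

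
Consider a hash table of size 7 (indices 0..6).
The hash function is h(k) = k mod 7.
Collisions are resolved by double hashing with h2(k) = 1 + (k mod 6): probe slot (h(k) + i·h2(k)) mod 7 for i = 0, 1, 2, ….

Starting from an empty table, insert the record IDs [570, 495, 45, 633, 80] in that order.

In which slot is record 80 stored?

570 hashes to 3; slot 3 is free → place at 3.
495 hashes to 5; slot 5 is free → place at 5.
45 hashes to 3, h2=4; 3 taken → place at 0.
633 hashes to 3, h2=4; 3,0 taken → place at 4.
80 hashes to 3, h2=3; 3 taken → place at 6.
Table: [45, ∅, ∅, 570, 633, 495, 80]

6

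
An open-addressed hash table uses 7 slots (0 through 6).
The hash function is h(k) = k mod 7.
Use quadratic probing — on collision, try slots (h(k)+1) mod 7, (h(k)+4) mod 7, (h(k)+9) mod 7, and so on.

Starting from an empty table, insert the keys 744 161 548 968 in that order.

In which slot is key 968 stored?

6

744 hashes to 2; slot 2 is free => place at 2.
161 hashes to 0; slot 0 is free => place at 0.
548 hashes to 2; 2 taken => place at 3.
968 hashes to 2; 2,3 taken => place at 6.
Table: [161, -, 744, 548, -, -, 968]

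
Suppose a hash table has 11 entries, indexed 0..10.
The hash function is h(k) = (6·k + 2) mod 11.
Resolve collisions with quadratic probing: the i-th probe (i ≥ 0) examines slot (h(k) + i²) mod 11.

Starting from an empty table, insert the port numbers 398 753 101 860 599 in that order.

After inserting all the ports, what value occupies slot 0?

599

398: h=3 => slot 3
753: h=10 => slot 10
101: h=3, probe 3,4 => slot 4
860: h=3, probe 3,4,7 => slot 7
599: h=10, probe 10,0 => slot 0
Table: [599, ., ., 398, 101, ., ., 860, ., ., 753]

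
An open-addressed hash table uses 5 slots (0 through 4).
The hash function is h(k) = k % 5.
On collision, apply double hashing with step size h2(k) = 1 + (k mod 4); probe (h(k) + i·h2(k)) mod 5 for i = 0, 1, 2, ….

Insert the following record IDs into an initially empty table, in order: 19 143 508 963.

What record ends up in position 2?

963

19: h=4 -> slot 4
143: h=3 -> slot 3
508: h=3, h2=1, probe 3,4,0 -> slot 0
963: h=3, h2=4, probe 3,2 -> slot 2
Table: [508, _, 963, 143, 19]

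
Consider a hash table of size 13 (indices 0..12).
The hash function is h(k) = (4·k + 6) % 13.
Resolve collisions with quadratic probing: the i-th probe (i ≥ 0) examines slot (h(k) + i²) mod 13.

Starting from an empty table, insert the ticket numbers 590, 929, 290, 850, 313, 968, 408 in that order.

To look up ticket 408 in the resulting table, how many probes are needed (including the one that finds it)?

5

Insert 590: h=0, slot 0 empty => index 0.
Insert 929: h=4, slot 4 empty => index 4.
Insert 290: h=9, slot 9 empty => index 9.
Insert 850: h=0, slot 0 occupied => index 1.
Insert 313: h=10, slot 10 empty => index 10.
Insert 968: h=4, slot 4 occupied => index 5.
Insert 408: h=0, slots 0,1,4,9 occupied => index 3.
Table: [590, 850, —, 408, 929, 968, —, —, —, 290, 313, —, —]
Lookup 408: h=0, probe 0,1,4,9,3 → found at 3.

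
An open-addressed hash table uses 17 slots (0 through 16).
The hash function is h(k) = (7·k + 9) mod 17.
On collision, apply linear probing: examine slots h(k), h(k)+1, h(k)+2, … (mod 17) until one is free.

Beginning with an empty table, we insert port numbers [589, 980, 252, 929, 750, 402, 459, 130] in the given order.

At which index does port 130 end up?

589: h=1 -> slot 1
980: h=1, probe 1,2 -> slot 2
252: h=5 -> slot 5
929: h=1, probe 1,2,3 -> slot 3
750: h=6 -> slot 6
402: h=1, probe 1,2,3,4 -> slot 4
459: h=9 -> slot 9
130: h=1, probe 1,2,3,4,5,6,7 -> slot 7
Table: [_, 589, 980, 929, 402, 252, 750, 130, _, 459, _, _, _, _, _, _, _]

7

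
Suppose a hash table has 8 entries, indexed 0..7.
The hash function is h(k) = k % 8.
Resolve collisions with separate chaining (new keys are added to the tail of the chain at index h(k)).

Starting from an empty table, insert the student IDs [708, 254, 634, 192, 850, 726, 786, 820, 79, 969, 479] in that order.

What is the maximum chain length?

3

Insert 708: h=4, bucket 4 empty → new chain.
Insert 254: h=6, bucket 6 empty → new chain.
Insert 634: h=2, bucket 2 empty → new chain.
Insert 192: h=0, bucket 0 empty → new chain.
Insert 850: h=2, bucket 2 nonempty → append to chain.
Insert 726: h=6, bucket 6 nonempty → append to chain.
Insert 786: h=2, bucket 2 nonempty → append to chain.
Insert 820: h=4, bucket 4 nonempty → append to chain.
Insert 79: h=7, bucket 7 empty → new chain.
Insert 969: h=1, bucket 1 empty → new chain.
Insert 479: h=7, bucket 7 nonempty → append to chain.
Final buckets:
0: 192
1: 969
2: 634 -> 850 -> 786
3: —
4: 708 -> 820
5: —
6: 254 -> 726
7: 79 -> 479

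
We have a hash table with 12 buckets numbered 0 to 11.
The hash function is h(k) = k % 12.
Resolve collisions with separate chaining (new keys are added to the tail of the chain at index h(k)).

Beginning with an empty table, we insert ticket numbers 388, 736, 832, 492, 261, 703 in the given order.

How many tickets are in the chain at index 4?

3

Insert 388: h=4, bucket 4 empty -> new chain.
Insert 736: h=4, bucket 4 nonempty -> append to chain.
Insert 832: h=4, bucket 4 nonempty -> append to chain.
Insert 492: h=0, bucket 0 empty -> new chain.
Insert 261: h=9, bucket 9 empty -> new chain.
Insert 703: h=7, bucket 7 empty -> new chain.
Final buckets:
0: 492
1: -
2: -
3: -
4: 388 -> 736 -> 832
5: -
6: -
7: 703
8: -
9: 261
10: -
11: -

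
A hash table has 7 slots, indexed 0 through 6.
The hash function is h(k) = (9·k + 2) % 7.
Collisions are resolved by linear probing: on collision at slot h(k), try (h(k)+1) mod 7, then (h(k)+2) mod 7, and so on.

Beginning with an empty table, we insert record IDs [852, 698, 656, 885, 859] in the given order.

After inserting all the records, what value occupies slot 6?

852 hashes to 5; slot 5 is free => place at 5.
698 hashes to 5; 5 taken => place at 6.
656 hashes to 5; 5,6 taken => place at 0.
885 hashes to 1; slot 1 is free => place at 1.
859 hashes to 5; 5,6,0,1 taken => place at 2.
Table: [656, 885, 859, —, —, 852, 698]

698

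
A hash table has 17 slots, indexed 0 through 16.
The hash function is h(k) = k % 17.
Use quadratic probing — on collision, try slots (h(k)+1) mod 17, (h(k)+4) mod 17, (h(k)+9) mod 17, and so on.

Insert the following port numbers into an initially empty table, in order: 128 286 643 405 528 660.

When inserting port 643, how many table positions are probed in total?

2

128 hashes to 9; slot 9 is free → place at 9.
286 hashes to 14; slot 14 is free → place at 14.
643 hashes to 14; 14 taken → place at 15.
405 hashes to 14; 14,15 taken → place at 1.
528 hashes to 1; 1 taken → place at 2.
660 hashes to 14; 14,15,1 taken → place at 6.
Table: [∅, 405, 528, ∅, ∅, ∅, 660, ∅, ∅, 128, ∅, ∅, ∅, ∅, 286, 643, ∅]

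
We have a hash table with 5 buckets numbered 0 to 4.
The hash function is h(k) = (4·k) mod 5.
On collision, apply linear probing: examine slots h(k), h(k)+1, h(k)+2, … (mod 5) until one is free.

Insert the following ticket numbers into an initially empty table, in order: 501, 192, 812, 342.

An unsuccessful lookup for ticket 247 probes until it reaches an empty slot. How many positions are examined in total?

501: h=4 -> slot 4
192: h=3 -> slot 3
812: h=3, probe 3,4,0 -> slot 0
342: h=3, probe 3,4,0,1 -> slot 1
Table: [812, 342, ∅, 192, 501]
Lookup 247: h=3, probe 3,4,0,1,2 → slot 2 empty, not found.

5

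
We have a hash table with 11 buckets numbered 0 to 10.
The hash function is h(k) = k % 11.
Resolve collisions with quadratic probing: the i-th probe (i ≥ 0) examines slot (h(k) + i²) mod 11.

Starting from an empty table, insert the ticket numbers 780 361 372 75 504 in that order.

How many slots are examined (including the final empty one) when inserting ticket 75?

780 hashes to 10; slot 10 is free -> place at 10.
361 hashes to 9; slot 9 is free -> place at 9.
372 hashes to 9; 9,10 taken -> place at 2.
75 hashes to 9; 9,10,2 taken -> place at 7.
504 hashes to 9; 9,10,2,7 taken -> place at 3.
Table: [—, —, 372, 504, —, —, —, 75, —, 361, 780]

4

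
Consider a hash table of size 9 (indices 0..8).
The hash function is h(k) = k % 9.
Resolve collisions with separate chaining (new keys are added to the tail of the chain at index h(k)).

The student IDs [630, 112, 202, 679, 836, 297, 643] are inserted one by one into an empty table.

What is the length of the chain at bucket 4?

4

Insert 630: h=0, bucket 0 empty → new chain.
Insert 112: h=4, bucket 4 empty → new chain.
Insert 202: h=4, bucket 4 nonempty → append to chain.
Insert 679: h=4, bucket 4 nonempty → append to chain.
Insert 836: h=8, bucket 8 empty → new chain.
Insert 297: h=0, bucket 0 nonempty → append to chain.
Insert 643: h=4, bucket 4 nonempty → append to chain.
Final buckets:
0: 630 -> 297
1: —
2: —
3: —
4: 112 -> 202 -> 679 -> 643
5: —
6: —
7: —
8: 836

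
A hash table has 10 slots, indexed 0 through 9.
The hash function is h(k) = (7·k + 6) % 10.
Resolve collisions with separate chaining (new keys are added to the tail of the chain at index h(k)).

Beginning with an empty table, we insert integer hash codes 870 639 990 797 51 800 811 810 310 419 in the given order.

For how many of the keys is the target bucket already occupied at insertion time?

Insert 870: h=6, bucket 6 empty → new chain.
Insert 639: h=9, bucket 9 empty → new chain.
Insert 990: h=6, bucket 6 nonempty → append to chain.
Insert 797: h=5, bucket 5 empty → new chain.
Insert 51: h=3, bucket 3 empty → new chain.
Insert 800: h=6, bucket 6 nonempty → append to chain.
Insert 811: h=3, bucket 3 nonempty → append to chain.
Insert 810: h=6, bucket 6 nonempty → append to chain.
Insert 310: h=6, bucket 6 nonempty → append to chain.
Insert 419: h=9, bucket 9 nonempty → append to chain.
Final buckets:
0: —
1: —
2: —
3: 51 -> 811
4: —
5: 797
6: 870 -> 990 -> 800 -> 810 -> 310
7: —
8: —
9: 639 -> 419

6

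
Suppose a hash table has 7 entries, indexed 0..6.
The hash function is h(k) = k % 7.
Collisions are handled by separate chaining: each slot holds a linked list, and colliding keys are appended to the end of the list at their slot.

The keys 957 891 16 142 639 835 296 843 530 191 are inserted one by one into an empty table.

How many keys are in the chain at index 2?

Insert 957: h=5, bucket 5 empty -> new chain.
Insert 891: h=2, bucket 2 empty -> new chain.
Insert 16: h=2, bucket 2 nonempty -> append to chain.
Insert 142: h=2, bucket 2 nonempty -> append to chain.
Insert 639: h=2, bucket 2 nonempty -> append to chain.
Insert 835: h=2, bucket 2 nonempty -> append to chain.
Insert 296: h=2, bucket 2 nonempty -> append to chain.
Insert 843: h=3, bucket 3 empty -> new chain.
Insert 530: h=5, bucket 5 nonempty -> append to chain.
Insert 191: h=2, bucket 2 nonempty -> append to chain.
Final buckets:
0: _
1: _
2: 891 -> 16 -> 142 -> 639 -> 835 -> 296 -> 191
3: 843
4: _
5: 957 -> 530
6: _

7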